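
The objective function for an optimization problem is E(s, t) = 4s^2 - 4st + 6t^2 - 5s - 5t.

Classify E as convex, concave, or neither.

E is quadratic, so its Hessian is the constant matrix H = [[8, -4], [-4, 12]].
det(H) = 80, tr(H) = 20.
det(H) > 0 and tr(H) > 0, so H is positive definite everywhere: convex.

convex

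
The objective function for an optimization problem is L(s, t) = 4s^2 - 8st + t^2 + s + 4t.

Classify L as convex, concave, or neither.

neither

L is quadratic, so its Hessian is the constant matrix H = [[8, -8], [-8, 2]].
det(H) = -48, tr(H) = 10.
det(H) < 0, so H is indefinite: neither convex nor concave.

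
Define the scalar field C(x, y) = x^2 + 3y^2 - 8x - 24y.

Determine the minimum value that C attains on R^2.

-64

C(x,y) separates as P(x) + Q(y), so its minimum is min P + min Q.
P'(x) = 2x - 8 vanishes at x ∈ {4}; Q'(y) = 6y - 24 vanishes at y ∈ {4}.
Local minima of P (where P''>0): P(4)=-16. Local minima of Q: Q(4)=-48.
So the global minimum of C is P(4) + Q(4) = -16 − 48 = -64, attained at (4, 4).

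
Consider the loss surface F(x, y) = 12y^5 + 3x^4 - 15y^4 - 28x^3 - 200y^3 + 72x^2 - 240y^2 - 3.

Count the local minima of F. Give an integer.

F separates as a function of x plus a function of y, so ∇F=0 decouples.
∂F/∂x = 12x(x - 4)(x - 3) = 0 at x ∈ {0, 3, 4}; ∂F/∂y = 60y(y - 4)(y + 1)(y + 2) = 0 at y ∈ {-2, -1, 0, 4}.
The Hessian is diagonal: diag(F_xx, F_yy). Second derivatives: F_xx(0)=144, F_xx(3)=-36, F_xx(4)=48; F_yy(-2)=-720, F_yy(-1)=300, F_yy(0)=-480, F_yy(4)=7200.
Local minima occur where both diagonal entries positive: (0, -1), (0, 4), (4, -1), (4, 4). Count: 4.

4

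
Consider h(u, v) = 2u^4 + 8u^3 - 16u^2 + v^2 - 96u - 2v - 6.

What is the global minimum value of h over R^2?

h(u,v) separates as P(u) + Q(v) − 6, so its minimum is min P + min Q − 6.
P'(u) = 8(u - 2)(u + 2)(u + 3) vanishes at u ∈ {-3, -2, 2}; Q'(v) = 2v - 2 vanishes at v ∈ {1}.
Local minima of P (where P''>0): P(-3)=90, P(2)=-160. Local minima of Q: Q(1)=-1.
So the global minimum of h is P(2) + Q(1) − 6 = -160 − 1 − 6 = -167, attained at (2, 1).

-167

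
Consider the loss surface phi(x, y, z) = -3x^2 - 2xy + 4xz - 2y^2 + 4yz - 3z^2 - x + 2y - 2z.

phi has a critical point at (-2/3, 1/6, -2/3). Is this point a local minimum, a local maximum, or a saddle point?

The Hessian is constant: H = [[-6, -2, 4], [-2, -4, 4], [4, 4, -6]].
Leading principal minors: Δ₁ = -6, Δ₂ = 20, Δ₃ = -24.
The minors alternate sign starting negative (−, +, −), so H is negative definite: a local maximum.

local maximum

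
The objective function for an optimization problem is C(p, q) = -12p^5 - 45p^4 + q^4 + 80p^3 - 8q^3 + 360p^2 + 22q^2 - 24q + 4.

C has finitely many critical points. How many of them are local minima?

4

C separates as a function of p plus a function of q, so ∇C=0 decouples.
∂C/∂p = -60p(p - 2)(p + 2)(p + 3) = 0 at p ∈ {-3, -2, 0, 2}; ∂C/∂q = 4(q - 3)(q - 2)(q - 1) = 0 at q ∈ {1, 2, 3}.
The Hessian is diagonal: diag(C_pp, C_qq). Second derivatives: C_pp(-3)=900, C_pp(-2)=-480, C_pp(0)=720, C_pp(2)=-2400; C_qq(1)=8, C_qq(2)=-4, C_qq(3)=8.
Local minima occur where both diagonal entries positive: (-3, 1), (-3, 3), (0, 1), (0, 3). Count: 4.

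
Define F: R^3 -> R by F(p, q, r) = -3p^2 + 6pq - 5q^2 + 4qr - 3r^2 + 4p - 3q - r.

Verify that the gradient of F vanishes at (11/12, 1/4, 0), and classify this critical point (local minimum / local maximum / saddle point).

∇F = (-6p + 6q + 4, 6p - 10q + 4r - 3, 4q - 6r - 1); substituting (11/12, 1/4, 0) gives ∇F = (0, 0, 0), so (11/12, 1/4, 0) is indeed a critical point.
The Hessian is constant: H = [[-6, 6, 0], [6, -10, 4], [0, 4, -6]].
Leading principal minors: Δ₁ = -6, Δ₂ = 24, Δ₃ = -48.
The minors alternate sign starting negative (−, +, −), so H is negative definite: a local maximum.

local maximum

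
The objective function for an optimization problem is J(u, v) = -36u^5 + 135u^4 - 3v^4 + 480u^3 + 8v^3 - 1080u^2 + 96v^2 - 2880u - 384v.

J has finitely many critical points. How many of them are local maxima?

4

J separates as a function of u plus a function of v, so ∇J=0 decouples.
∂J/∂u = -180(u - 4)(u - 2)(u + 1)(u + 2) = 0 at u ∈ {-2, -1, 2, 4}; ∂J/∂v = -12(v - 4)(v - 2)(v + 4) = 0 at v ∈ {-4, 2, 4}.
The Hessian is diagonal: diag(J_uu, J_vv). Second derivatives: J_uu(-2)=4320, J_uu(-1)=-2700, J_uu(2)=4320, J_uu(4)=-10800; J_vv(-4)=-576, J_vv(2)=144, J_vv(4)=-192.
Local maxima occur where both diagonal entries negative: (-1, -4), (-1, 4), (4, -4), (4, 4). Count: 4.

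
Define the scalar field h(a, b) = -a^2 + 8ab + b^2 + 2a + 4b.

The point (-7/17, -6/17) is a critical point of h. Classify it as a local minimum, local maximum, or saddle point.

saddle point

The Hessian of h is constant: H = [[-2, 8], [8, 2]].
det(H) = (-2)·2 − 8² = -68.
Since det(H) < 0, H is indefinite and the critical point is a saddle point.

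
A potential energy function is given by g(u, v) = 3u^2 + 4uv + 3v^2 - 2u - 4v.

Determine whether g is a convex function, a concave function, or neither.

convex

g is quadratic, so its Hessian is the constant matrix H = [[6, 4], [4, 6]].
det(H) = 20, tr(H) = 12.
det(H) > 0 and tr(H) > 0, so H is positive definite everywhere: convex.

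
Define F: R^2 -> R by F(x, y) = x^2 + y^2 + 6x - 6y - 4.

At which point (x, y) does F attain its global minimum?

(-3, 3)

F(x,y) separates as P(x) + Q(y) − 4, so its minimum is min P + min Q − 4.
P'(x) = 2x + 6 vanishes at x ∈ {-3}; Q'(y) = 2y - 6 vanishes at y ∈ {3}.
Local minima of P (where P''>0): P(-3)=-9. Local minima of Q: Q(3)=-9.
So the global minimum of F is P(-3) + Q(3) − 4 = -9 − 9 − 4 = -22, attained at (-3, 3).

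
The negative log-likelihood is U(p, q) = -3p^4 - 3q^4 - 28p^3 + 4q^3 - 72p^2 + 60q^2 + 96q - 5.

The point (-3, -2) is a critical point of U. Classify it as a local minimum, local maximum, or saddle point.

The mixed partial ∂²U/∂p∂q is 0, so the Hessian at any point is diag(U_pp, U_qq) = diag(-12(3p^2 + 14p + 12), 12(-3q^2 + 2q + 10)).
At (-3, -2): H = diag(36, -72).
The eigenvalues have opposite signs, so H is indefinite: a saddle point.

saddle point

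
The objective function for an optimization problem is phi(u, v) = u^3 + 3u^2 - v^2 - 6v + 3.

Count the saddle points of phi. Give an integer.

phi separates as a function of u plus a function of v, so ∇phi=0 decouples.
∂phi/∂u = 3u(u + 2) = 0 at u ∈ {-2, 0}; ∂phi/∂v = -2(v + 3) = 0 at v ∈ {-3}.
The Hessian is diagonal: diag(phi_uu, phi_vv). Second derivatives: phi_uu(-2)=-6, phi_uu(0)=6; phi_vv(-3)=-2.
Saddle points occur where the two diagonal entries have opposite signs: (0, -3). Count: 1.

1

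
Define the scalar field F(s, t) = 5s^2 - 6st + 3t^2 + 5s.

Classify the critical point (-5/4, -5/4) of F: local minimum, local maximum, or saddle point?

local minimum

The Hessian of F is constant: H = [[10, -6], [-6, 6]].
det(H) = 10·6 − (-6)² = 24.
det(H) > 0 and tr(H) = 16 > 0, so H is positive definite and the point is a local minimum.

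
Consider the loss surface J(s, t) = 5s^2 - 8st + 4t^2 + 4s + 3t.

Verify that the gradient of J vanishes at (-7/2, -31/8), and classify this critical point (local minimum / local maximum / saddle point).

∇J = (10s - 8t + 4, -8s + 8t + 3); substituting (-7/2, -31/8) gives ∇J = (0, 0), so (-7/2, -31/8) is indeed a critical point.
The Hessian of J is constant: H = [[10, -8], [-8, 8]].
det(H) = 10·8 − (-8)² = 16.
det(H) > 0 and tr(H) = 18 > 0, so H is positive definite and the point is a local minimum.

local minimum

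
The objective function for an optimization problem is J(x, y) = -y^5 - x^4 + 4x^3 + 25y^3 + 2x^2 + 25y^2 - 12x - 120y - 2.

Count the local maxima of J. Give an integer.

4

J separates as a function of x plus a function of y, so ∇J=0 decouples.
∂J/∂x = -4(x - 3)(x - 1)(x + 1) = 0 at x ∈ {-1, 1, 3}; ∂J/∂y = -5(y - 4)(y - 1)(y + 2)(y + 3) = 0 at y ∈ {-3, -2, 1, 4}.
The Hessian is diagonal: diag(J_xx, J_yy). Second derivatives: J_xx(-1)=-32, J_xx(1)=16, J_xx(3)=-32; J_yy(-3)=140, J_yy(-2)=-90, J_yy(1)=180, J_yy(4)=-630.
Local maxima occur where both diagonal entries negative: (-1, -2), (-1, 4), (3, -2), (3, 4). Count: 4.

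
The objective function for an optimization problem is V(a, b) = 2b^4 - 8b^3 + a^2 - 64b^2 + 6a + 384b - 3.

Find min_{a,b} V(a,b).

-1548

V(a,b) separates as P(a) + Q(b) − 3, so its minimum is min P + min Q − 3.
P'(a) = 2a + 6 vanishes at a ∈ {-3}; Q'(b) = 8(b - 4)(b - 3)(b + 4) vanishes at b ∈ {-4, 3, 4}.
Local minima of P (where P''>0): P(-3)=-9. Local minima of Q: Q(-4)=-1536, Q(4)=512.
So the global minimum of V is P(-3) + Q(-4) − 3 = -9 − 1536 − 3 = -1548, attained at (-3, -4).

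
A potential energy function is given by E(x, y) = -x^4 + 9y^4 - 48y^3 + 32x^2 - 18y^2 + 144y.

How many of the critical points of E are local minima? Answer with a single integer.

E separates as a function of x plus a function of y, so ∇E=0 decouples.
∂E/∂x = -4x(x - 4)(x + 4) = 0 at x ∈ {-4, 0, 4}; ∂E/∂y = 36(y - 4)(y - 1)(y + 1) = 0 at y ∈ {-1, 1, 4}.
The Hessian is diagonal: diag(E_xx, E_yy). Second derivatives: E_xx(-4)=-128, E_xx(0)=64, E_xx(4)=-128; E_yy(-1)=360, E_yy(1)=-216, E_yy(4)=540.
Local minima occur where both diagonal entries positive: (0, -1), (0, 4). Count: 2.

2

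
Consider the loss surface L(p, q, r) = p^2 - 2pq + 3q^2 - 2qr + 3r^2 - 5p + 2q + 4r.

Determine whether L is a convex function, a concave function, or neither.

L is quadratic, so its Hessian is the constant matrix H = [[2, -2, 0], [-2, 6, -2], [0, -2, 6]].
Leading principal minors: 2, 8, 40.
All positive ⇒ H ≻ 0 ⇒ convex.

convex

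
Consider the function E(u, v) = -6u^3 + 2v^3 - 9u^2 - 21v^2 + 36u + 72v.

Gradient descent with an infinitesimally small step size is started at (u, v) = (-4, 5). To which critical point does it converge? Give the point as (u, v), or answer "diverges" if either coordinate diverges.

E is separable, so gradient descent decouples: u follows -∂E/∂u, v follows -∂E/∂v.
∂E/∂u = -18(u - 1)(u + 2); at u=-4 this is -180, so u increases.
∂E/∂v = 6(v - 4)(v - 3); at v=5 this is 12, so v decreases.
u converges to its nearest critical value -2 (a local min of the u-part); v converges to 4. The iterate converges to (-2, 4).

(-2, 4)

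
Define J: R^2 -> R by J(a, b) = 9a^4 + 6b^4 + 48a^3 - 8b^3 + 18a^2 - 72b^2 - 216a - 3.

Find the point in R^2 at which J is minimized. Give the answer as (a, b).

(1, 3)

J(a,b) separates as P(a) + Q(b) − 3, so its minimum is min P + min Q − 3.
P'(a) = 36(a - 1)(a + 2)(a + 3) vanishes at a ∈ {-3, -2, 1}; Q'(b) = 24b(b - 3)(b + 2) vanishes at b ∈ {-2, 0, 3}.
Local minima of P (where P''>0): P(-3)=243, P(1)=-141. Local minima of Q: Q(-2)=-128, Q(3)=-378.
So the global minimum of J is P(1) + Q(3) − 3 = -141 − 378 − 3 = -522, attained at (1, 3).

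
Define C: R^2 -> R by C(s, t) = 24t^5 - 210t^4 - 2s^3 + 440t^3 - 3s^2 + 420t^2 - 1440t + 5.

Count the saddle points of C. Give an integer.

4

C separates as a function of s plus a function of t, so ∇C=0 decouples.
∂C/∂s = -6s(s + 1) = 0 at s ∈ {-1, 0}; ∂C/∂t = 120(t - 4)(t - 3)(t - 1)(t + 1) = 0 at t ∈ {-1, 1, 3, 4}.
The Hessian is diagonal: diag(C_ss, C_tt). Second derivatives: C_ss(-1)=6, C_ss(0)=-6; C_tt(-1)=-4800, C_tt(1)=1440, C_tt(3)=-960, C_tt(4)=1800.
Saddle points occur where the two diagonal entries have opposite signs: (-1, -1), (-1, 3), (0, 1), (0, 4). Count: 4.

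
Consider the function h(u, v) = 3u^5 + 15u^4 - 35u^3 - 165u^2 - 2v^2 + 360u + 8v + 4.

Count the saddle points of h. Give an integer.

h separates as a function of u plus a function of v, so ∇h=0 decouples.
∂h/∂u = 15(u - 2)(u - 1)(u + 3)(u + 4) = 0 at u ∈ {-4, -3, 1, 2}; ∂h/∂v = -4(v - 2) = 0 at v ∈ {2}.
The Hessian is diagonal: diag(h_uu, h_vv). Second derivatives: h_uu(-4)=-450, h_uu(-3)=300, h_uu(1)=-300, h_uu(2)=450; h_vv(2)=-4.
Saddle points occur where the two diagonal entries have opposite signs: (-3, 2), (2, 2). Count: 2.

2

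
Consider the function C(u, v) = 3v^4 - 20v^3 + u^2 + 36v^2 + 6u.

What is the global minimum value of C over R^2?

-9

C(u,v) separates as P(u) + Q(v), so its minimum is min P + min Q.
P'(u) = 2u + 6 vanishes at u ∈ {-3}; Q'(v) = 12v(v - 3)(v - 2) vanishes at v ∈ {0, 2, 3}.
Local minima of P (where P''>0): P(-3)=-9. Local minima of Q: Q(0)=0, Q(3)=27.
So the global minimum of C is P(-3) + Q(0) = -9 + 0 = -9, attained at (-3, 0).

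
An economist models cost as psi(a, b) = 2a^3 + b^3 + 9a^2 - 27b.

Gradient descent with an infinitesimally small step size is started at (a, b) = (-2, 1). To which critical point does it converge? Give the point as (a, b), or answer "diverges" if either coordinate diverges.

(0, 3)

psi is separable, so gradient descent decouples: a follows -∂psi/∂a, b follows -∂psi/∂b.
∂psi/∂a = 6a(a + 3); at a=-2 this is -12, so a increases.
∂psi/∂b = 3(b - 3)(b + 3); at b=1 this is -24, so b increases.
a converges to its nearest critical value 0 (a local min of the a-part); b converges to 3. The iterate converges to (0, 3).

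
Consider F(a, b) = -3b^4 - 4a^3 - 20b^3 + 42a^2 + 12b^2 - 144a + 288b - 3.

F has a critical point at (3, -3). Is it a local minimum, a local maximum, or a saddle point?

The mixed partial ∂²F/∂a∂b is 0, so the Hessian at any point is diag(F_aa, F_bb) = diag(12(-2a + 7), 12(-3b^2 - 10b + 2)).
At (3, -3): H = diag(12, 60).
Both eigenvalues are positive, so H is positive definite: a local minimum.

local minimum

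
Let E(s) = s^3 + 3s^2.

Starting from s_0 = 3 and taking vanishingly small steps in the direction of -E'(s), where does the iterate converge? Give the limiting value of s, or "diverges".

0

E'(s) = 3s(s + 2), so E'(3) = 45.
Gradient descent moves in the -E' direction, i.e. s is decreasing.
The nearest critical point in that direction is s = 0, where E'' = 6 > 0 (a local minimum). The iterate converges there.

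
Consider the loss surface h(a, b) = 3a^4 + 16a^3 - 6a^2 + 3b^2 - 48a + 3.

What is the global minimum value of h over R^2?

-157

h(a,b) separates as P(a) + Q(b) + 3, so its minimum is min P + min Q + 3.
P'(a) = 12(a - 1)(a + 1)(a + 4) vanishes at a ∈ {-4, -1, 1}; Q'(b) = 6b vanishes at b ∈ {0}.
Local minima of P (where P''>0): P(-4)=-160, P(1)=-35. Local minima of Q: Q(0)=0.
So the global minimum of h is P(-4) + Q(0) + 3 = -160 + 0 + 3 = -157, attained at (-4, 0).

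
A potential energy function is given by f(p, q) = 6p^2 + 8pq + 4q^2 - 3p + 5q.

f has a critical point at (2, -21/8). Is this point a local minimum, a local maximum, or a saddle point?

local minimum

The Hessian of f is constant: H = [[12, 8], [8, 8]].
det(H) = 12·8 − 8² = 32.
det(H) > 0 and tr(H) = 20 > 0, so H is positive definite and the point is a local minimum.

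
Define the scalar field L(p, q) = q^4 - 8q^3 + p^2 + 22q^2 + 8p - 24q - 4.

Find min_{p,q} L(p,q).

-29

L(p,q) separates as A(p) + B(q) − 4, so its minimum is min A + min B − 4.
A'(p) = 2p + 8 vanishes at p ∈ {-4}; B'(q) = 4(q - 3)(q - 2)(q - 1) vanishes at q ∈ {1, 2, 3}.
Local minima of A (where A''>0): A(-4)=-16. Local minima of B: B(1)=-9, B(3)=-9.
So the global minimum of L is A(-4) + B(1) − 4 = -16 − 9 − 4 = -29, attained at (-4, 1).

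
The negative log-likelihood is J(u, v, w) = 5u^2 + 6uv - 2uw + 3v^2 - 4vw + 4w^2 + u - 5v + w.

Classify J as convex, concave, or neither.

convex

J is quadratic, so its Hessian is the constant matrix H = [[10, 6, -2], [6, 6, -4], [-2, -4, 8]].
Leading principal minors: 10, 24, 104.
All positive ⇒ H ≻ 0 ⇒ convex.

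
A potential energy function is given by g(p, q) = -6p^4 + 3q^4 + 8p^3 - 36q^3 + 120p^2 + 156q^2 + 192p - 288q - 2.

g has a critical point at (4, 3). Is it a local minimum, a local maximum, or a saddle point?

The mixed partial ∂²g/∂p∂q is 0, so the Hessian at any point is diag(g_pp, g_qq) = diag(24(-3p^2 + 2p + 10), 12(3q^2 - 18q + 26)).
At (4, 3): H = diag(-720, -12).
Both eigenvalues are negative, so H is negative definite: a local maximum.

local maximum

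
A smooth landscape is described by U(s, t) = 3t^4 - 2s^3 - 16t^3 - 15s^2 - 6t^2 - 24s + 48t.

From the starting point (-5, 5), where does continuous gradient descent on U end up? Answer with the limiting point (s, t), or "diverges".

U is separable, so gradient descent decouples: s follows -∂U/∂s, t follows -∂U/∂t.
∂U/∂s = -6(s + 1)(s + 4); at s=-5 this is -24, so s increases.
∂U/∂t = 12(t - 4)(t - 1)(t + 1); at t=5 this is 288, so t decreases.
s converges to its nearest critical value -4 (a local min of the s-part); t converges to 4. The iterate converges to (-4, 4).

(-4, 4)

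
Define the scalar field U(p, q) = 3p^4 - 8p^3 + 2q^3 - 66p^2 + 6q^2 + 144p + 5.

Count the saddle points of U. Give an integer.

3

U separates as a function of p plus a function of q, so ∇U=0 decouples.
∂U/∂p = 12(p - 4)(p - 1)(p + 3) = 0 at p ∈ {-3, 1, 4}; ∂U/∂q = 6q(q + 2) = 0 at q ∈ {-2, 0}.
The Hessian is diagonal: diag(U_pp, U_qq). Second derivatives: U_pp(-3)=336, U_pp(1)=-144, U_pp(4)=252; U_qq(-2)=-12, U_qq(0)=12.
Saddle points occur where the two diagonal entries have opposite signs: (-3, -2), (1, 0), (4, -2). Count: 3.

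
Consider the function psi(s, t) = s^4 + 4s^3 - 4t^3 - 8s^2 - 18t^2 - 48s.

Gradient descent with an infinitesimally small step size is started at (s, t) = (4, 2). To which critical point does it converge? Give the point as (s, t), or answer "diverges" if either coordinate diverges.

psi is separable, so gradient descent decouples: s follows -∂psi/∂s, t follows -∂psi/∂t.
∂psi/∂s = 4(s - 2)(s + 2)(s + 3); at s=4 this is 336, so s decreases.
∂psi/∂t = -12t(t + 3); at t=2 this is -120, so t increases.
The t-coordinate has no critical point in that direction and runs off to infinity.

diverges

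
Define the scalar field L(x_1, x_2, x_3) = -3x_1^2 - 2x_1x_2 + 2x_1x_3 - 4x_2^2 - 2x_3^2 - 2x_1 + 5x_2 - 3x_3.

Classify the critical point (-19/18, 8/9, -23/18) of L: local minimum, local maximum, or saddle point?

local maximum

The Hessian is constant: H = [[-6, -2, 2], [-2, -8, 0], [2, 0, -4]].
Leading principal minors: Δ₁ = -6, Δ₂ = 44, Δ₃ = -144.
The minors alternate sign starting negative (−, +, −), so H is negative definite: a local maximum.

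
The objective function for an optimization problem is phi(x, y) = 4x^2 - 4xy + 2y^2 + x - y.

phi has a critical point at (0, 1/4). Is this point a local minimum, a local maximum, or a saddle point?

local minimum

The Hessian of phi is constant: H = [[8, -4], [-4, 4]].
det(H) = 8·4 − (-4)² = 16.
det(H) > 0 and tr(H) = 12 > 0, so H is positive definite and the point is a local minimum.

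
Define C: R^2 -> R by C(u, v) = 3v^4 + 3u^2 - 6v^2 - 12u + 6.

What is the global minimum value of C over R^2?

-9

C(u,v) separates as P(u) + Q(v) + 6, so its minimum is min P + min Q + 6.
P'(u) = 6u - 12 vanishes at u ∈ {2}; Q'(v) = 12v(v - 1)(v + 1) vanishes at v ∈ {-1, 0, 1}.
Local minima of P (where P''>0): P(2)=-12. Local minima of Q: Q(-1)=-3, Q(1)=-3.
So the global minimum of C is P(2) + Q(-1) + 6 = -12 − 3 + 6 = -9, attained at (2, -1).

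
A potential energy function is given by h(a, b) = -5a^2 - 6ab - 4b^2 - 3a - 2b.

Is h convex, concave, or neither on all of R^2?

h is quadratic, so its Hessian is the constant matrix H = [[-10, -6], [-6, -8]].
det(H) = 44, tr(H) = -18.
det(H) > 0 and tr(H) < 0, so H is negative definite everywhere: concave.

concave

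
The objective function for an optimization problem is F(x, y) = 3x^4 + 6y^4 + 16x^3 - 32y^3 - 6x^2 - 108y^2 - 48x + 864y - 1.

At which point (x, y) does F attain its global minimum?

F(x,y) separates as P(x) + Q(y) − 1, so its minimum is min P + min Q − 1.
P'(x) = 12(x - 1)(x + 1)(x + 4) vanishes at x ∈ {-4, -1, 1}; Q'(y) = 24(y - 4)(y - 3)(y + 3) vanishes at y ∈ {-3, 3, 4}.
Local minima of P (where P''>0): P(-4)=-160, P(1)=-35. Local minima of Q: Q(-3)=-2214, Q(4)=1216.
So the global minimum of F is P(-4) + Q(-3) − 1 = -160 − 2214 − 1 = -2375, attained at (-4, -3).

(-4, -3)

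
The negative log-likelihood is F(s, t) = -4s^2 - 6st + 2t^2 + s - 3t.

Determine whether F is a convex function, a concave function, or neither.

neither

F is quadratic, so its Hessian is the constant matrix H = [[-8, -6], [-6, 4]].
det(H) = -68, tr(H) = -4.
det(H) < 0, so H is indefinite: neither convex nor concave.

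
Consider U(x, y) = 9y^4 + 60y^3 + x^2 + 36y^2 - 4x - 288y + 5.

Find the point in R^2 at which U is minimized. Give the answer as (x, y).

(2, 1)

U(x,y) separates as P(x) + Q(y) + 5, so its minimum is min P + min Q + 5.
P'(x) = 2x - 4 vanishes at x ∈ {2}; Q'(y) = 36(y - 1)(y + 2)(y + 4) vanishes at y ∈ {-4, -2, 1}.
Local minima of P (where P''>0): P(2)=-4. Local minima of Q: Q(-4)=192, Q(1)=-183.
So the global minimum of U is P(2) + Q(1) + 5 = -4 − 183 + 5 = -182, attained at (2, 1).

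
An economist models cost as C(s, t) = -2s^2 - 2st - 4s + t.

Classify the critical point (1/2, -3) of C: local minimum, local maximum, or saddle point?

saddle point

The Hessian of C is constant: H = [[-4, -2], [-2, 0]].
det(H) = (-4)·0 − (-2)² = -4.
Since det(H) < 0, H is indefinite and the critical point is a saddle point.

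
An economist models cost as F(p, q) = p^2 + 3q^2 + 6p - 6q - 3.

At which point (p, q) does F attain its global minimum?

F(p,q) separates as A(p) + B(q) − 3, so its minimum is min A + min B − 3.
A'(p) = 2p + 6 vanishes at p ∈ {-3}; B'(q) = 6q - 6 vanishes at q ∈ {1}.
Local minima of A (where A''>0): A(-3)=-9. Local minima of B: B(1)=-3.
So the global minimum of F is A(-3) + B(1) − 3 = -9 − 3 − 3 = -15, attained at (-3, 1).

(-3, 1)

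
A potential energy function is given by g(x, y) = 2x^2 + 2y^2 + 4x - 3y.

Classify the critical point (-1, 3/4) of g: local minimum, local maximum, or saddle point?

local minimum

The Hessian of g is constant: H = [[4, 0], [0, 4]].
det(H) = 4·4 − 0² = 16.
det(H) > 0 and tr(H) = 8 > 0, so H is positive definite and the point is a local minimum.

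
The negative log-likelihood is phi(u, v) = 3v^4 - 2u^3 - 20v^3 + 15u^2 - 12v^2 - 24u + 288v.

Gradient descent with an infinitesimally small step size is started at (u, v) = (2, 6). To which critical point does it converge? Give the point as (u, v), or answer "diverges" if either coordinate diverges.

(1, 4)

phi is separable, so gradient descent decouples: u follows -∂phi/∂u, v follows -∂phi/∂v.
∂phi/∂u = -6(u - 4)(u - 1); at u=2 this is 12, so u decreases.
∂phi/∂v = 12(v - 4)(v - 3)(v + 2); at v=6 this is 576, so v decreases.
u converges to its nearest critical value 1 (a local min of the u-part); v converges to 4. The iterate converges to (1, 4).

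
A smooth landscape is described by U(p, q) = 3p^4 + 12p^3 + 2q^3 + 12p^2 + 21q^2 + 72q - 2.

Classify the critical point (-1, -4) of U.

The mixed partial ∂²U/∂p∂q is 0, so the Hessian at any point is diag(U_pp, U_qq) = diag(12(3p^2 + 6p + 2), 6(2q + 7)).
At (-1, -4): H = diag(-12, -6).
Both eigenvalues are negative, so H is negative definite: a local maximum.

local maximum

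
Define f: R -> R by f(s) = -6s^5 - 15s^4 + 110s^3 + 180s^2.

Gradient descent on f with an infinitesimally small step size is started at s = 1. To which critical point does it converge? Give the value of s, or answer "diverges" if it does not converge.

0

f'(s) = -30s(s - 3)(s + 1)(s + 4), so f'(1) = 600.
Gradient descent moves in the -f' direction, i.e. s is decreasing.
The nearest critical point in that direction is s = 0, where f'' = 360 > 0 (a local minimum). The iterate converges there.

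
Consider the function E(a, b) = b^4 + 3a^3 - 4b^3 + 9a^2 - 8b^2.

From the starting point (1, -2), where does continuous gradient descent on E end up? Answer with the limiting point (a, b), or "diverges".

(0, -1)

E is separable, so gradient descent decouples: a follows -∂E/∂a, b follows -∂E/∂b.
∂E/∂a = 9a(a + 2); at a=1 this is 27, so a decreases.
∂E/∂b = 4b(b - 4)(b + 1); at b=-2 this is -48, so b increases.
a converges to its nearest critical value 0 (a local min of the a-part); b converges to -1. The iterate converges to (0, -1).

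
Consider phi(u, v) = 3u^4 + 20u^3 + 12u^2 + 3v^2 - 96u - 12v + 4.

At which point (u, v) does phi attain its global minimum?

phi(u,v) separates as P(u) + Q(v) + 4, so its minimum is min P + min Q + 4.
P'(u) = 12(u - 1)(u + 2)(u + 4) vanishes at u ∈ {-4, -2, 1}; Q'(v) = 6v - 12 vanishes at v ∈ {2}.
Local minima of P (where P''>0): P(-4)=64, P(1)=-61. Local minima of Q: Q(2)=-12.
So the global minimum of phi is P(1) + Q(2) + 4 = -61 − 12 + 4 = -69, attained at (1, 2).

(1, 2)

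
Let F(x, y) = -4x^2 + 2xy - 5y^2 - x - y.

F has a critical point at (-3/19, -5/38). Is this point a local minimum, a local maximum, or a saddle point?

local maximum

The Hessian of F is constant: H = [[-8, 2], [2, -10]].
det(H) = (-8)·(-10) − 2² = 76.
det(H) > 0 and tr(H) = -18 < 0, so H is negative definite and the point is a local maximum.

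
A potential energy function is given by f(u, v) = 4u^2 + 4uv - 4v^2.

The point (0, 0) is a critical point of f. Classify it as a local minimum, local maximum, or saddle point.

saddle point

The Hessian of f is constant: H = [[8, 4], [4, -8]].
det(H) = 8·(-8) − 4² = -80.
Since det(H) < 0, H is indefinite and the critical point is a saddle point.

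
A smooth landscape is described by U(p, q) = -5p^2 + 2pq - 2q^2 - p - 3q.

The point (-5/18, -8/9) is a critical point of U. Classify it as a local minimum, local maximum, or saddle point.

The Hessian of U is constant: H = [[-10, 2], [2, -4]].
det(H) = (-10)·(-4) − 2² = 36.
det(H) > 0 and tr(H) = -14 < 0, so H is negative definite and the point is a local maximum.

local maximum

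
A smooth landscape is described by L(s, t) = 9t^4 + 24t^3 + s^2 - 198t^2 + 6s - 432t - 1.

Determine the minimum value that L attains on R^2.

L(s,t) separates as P(s) + Q(t) − 1, so its minimum is min P + min Q − 1.
P'(s) = 2s + 6 vanishes at s ∈ {-3}; Q'(t) = 36(t - 3)(t + 1)(t + 4) vanishes at t ∈ {-4, -1, 3}.
Local minima of P (where P''>0): P(-3)=-9. Local minima of Q: Q(-4)=-672, Q(3)=-1701.
So the global minimum of L is P(-3) + Q(3) − 1 = -9 − 1701 − 1 = -1711, attained at (-3, 3).

-1711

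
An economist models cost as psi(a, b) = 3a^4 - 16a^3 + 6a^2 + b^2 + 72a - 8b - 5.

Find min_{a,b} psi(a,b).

psi(a,b) separates as P(a) + Q(b) − 5, so its minimum is min P + min Q − 5.
P'(a) = 12(a - 3)(a - 2)(a + 1) vanishes at a ∈ {-1, 2, 3}; Q'(b) = 2b - 8 vanishes at b ∈ {4}.
Local minima of P (where P''>0): P(-1)=-47, P(3)=81. Local minima of Q: Q(4)=-16.
So the global minimum of psi is P(-1) + Q(4) − 5 = -47 − 16 − 5 = -68, attained at (-1, 4).

-68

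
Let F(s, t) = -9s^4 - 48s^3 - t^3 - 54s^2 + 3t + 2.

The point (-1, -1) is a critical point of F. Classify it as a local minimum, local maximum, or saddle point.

The mixed partial ∂²F/∂s∂t is 0, so the Hessian at any point is diag(F_ss, F_tt) = diag(-36(3s^2 + 8s + 3), -6t).
At (-1, -1): H = diag(72, 6).
Both eigenvalues are positive, so H is positive definite: a local minimum.

local minimum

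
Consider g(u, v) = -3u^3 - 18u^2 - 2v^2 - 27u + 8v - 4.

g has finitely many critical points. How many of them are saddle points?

g separates as a function of u plus a function of v, so ∇g=0 decouples.
∂g/∂u = -9(u + 1)(u + 3) = 0 at u ∈ {-3, -1}; ∂g/∂v = -4(v - 2) = 0 at v ∈ {2}.
The Hessian is diagonal: diag(g_uu, g_vv). Second derivatives: g_uu(-3)=18, g_uu(-1)=-18; g_vv(2)=-4.
Saddle points occur where the two diagonal entries have opposite signs: (-3, 2). Count: 1.

1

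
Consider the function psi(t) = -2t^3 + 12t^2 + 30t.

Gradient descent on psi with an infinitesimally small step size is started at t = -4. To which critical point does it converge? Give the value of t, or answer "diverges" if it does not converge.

-1

psi'(t) = -6(t - 5)(t + 1), so psi'(-4) = -162.
Gradient descent moves in the -psi' direction, i.e. t is increasing.
The nearest critical point in that direction is t = -1, where psi'' = 36 > 0 (a local minimum). The iterate converges there.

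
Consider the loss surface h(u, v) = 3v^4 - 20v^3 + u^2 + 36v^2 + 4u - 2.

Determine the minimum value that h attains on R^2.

-6

h(u,v) separates as P(u) + Q(v) − 2, so its minimum is min P + min Q − 2.
P'(u) = 2u + 4 vanishes at u ∈ {-2}; Q'(v) = 12v(v - 3)(v - 2) vanishes at v ∈ {0, 2, 3}.
Local minima of P (where P''>0): P(-2)=-4. Local minima of Q: Q(0)=0, Q(3)=27.
So the global minimum of h is P(-2) + Q(0) − 2 = -4 + 0 − 2 = -6, attained at (-2, 0).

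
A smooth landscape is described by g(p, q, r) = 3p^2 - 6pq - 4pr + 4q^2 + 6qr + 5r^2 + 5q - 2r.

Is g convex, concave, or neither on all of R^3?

g is quadratic, so its Hessian is the constant matrix H = [[6, -6, -4], [-6, 8, 6], [-4, 6, 10]].
Leading principal minors: 6, 12, 64.
All positive ⇒ H ≻ 0 ⇒ convex.

convex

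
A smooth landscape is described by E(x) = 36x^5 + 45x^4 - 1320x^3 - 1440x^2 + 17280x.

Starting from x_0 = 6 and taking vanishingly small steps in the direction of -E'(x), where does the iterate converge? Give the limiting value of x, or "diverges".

4

E'(x) = 180(x - 4)(x - 2)(x + 3)(x + 4), so E'(6) = 129600.
Gradient descent moves in the -E' direction, i.e. x is decreasing.
The nearest critical point in that direction is x = 4, where E'' = 20160 > 0 (a local minimum). The iterate converges there.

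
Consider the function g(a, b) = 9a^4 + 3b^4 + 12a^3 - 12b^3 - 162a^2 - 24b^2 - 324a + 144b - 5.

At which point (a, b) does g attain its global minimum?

g(a,b) separates as P(a) + Q(b) − 5, so its minimum is min P + min Q − 5.
P'(a) = 36(a - 3)(a + 1)(a + 3) vanishes at a ∈ {-3, -1, 3}; Q'(b) = 12(b - 3)(b - 2)(b + 2) vanishes at b ∈ {-2, 2, 3}.
Local minima of P (where P''>0): P(-3)=-81, P(3)=-1377. Local minima of Q: Q(-2)=-240, Q(3)=135.
So the global minimum of g is P(3) + Q(-2) − 5 = -1377 − 240 − 5 = -1622, attained at (3, -2).

(3, -2)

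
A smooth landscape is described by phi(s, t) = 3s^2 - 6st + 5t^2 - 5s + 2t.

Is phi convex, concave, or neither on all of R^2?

convex

phi is quadratic, so its Hessian is the constant matrix H = [[6, -6], [-6, 10]].
det(H) = 24, tr(H) = 16.
det(H) > 0 and tr(H) > 0, so H is positive definite everywhere: convex.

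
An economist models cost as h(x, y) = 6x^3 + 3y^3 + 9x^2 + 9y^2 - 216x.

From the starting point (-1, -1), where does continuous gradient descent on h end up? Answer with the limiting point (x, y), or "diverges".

h is separable, so gradient descent decouples: x follows -∂h/∂x, y follows -∂h/∂y.
∂h/∂x = 18(x - 3)(x + 4); at x=-1 this is -216, so x increases.
∂h/∂y = 9y(y + 2); at y=-1 this is -9, so y increases.
x converges to its nearest critical value 3 (a local min of the x-part); y converges to 0. The iterate converges to (3, 0).

(3, 0)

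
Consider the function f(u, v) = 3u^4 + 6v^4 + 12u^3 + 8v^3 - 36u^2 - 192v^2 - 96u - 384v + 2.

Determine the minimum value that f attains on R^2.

-2750

f(u,v) separates as P(u) + Q(v) + 2, so its minimum is min P + min Q + 2.
P'(u) = 12(u - 2)(u + 1)(u + 4) vanishes at u ∈ {-4, -1, 2}; Q'(v) = 24(v - 4)(v + 1)(v + 4) vanishes at v ∈ {-4, -1, 4}.
Local minima of P (where P''>0): P(-4)=-192, P(2)=-192. Local minima of Q: Q(-4)=-512, Q(4)=-2560.
So the global minimum of f is P(-4) + Q(4) + 2 = -192 − 2560 + 2 = -2750, attained at (-4, 4).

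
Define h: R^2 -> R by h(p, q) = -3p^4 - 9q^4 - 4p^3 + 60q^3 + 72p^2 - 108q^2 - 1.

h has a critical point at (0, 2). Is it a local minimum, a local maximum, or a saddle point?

local minimum

The mixed partial ∂²h/∂p∂q is 0, so the Hessian at any point is diag(h_pp, h_qq) = diag(12(-3p^2 - 2p + 12), 36(-3q^2 + 10q - 6)).
At (0, 2): H = diag(144, 72).
Both eigenvalues are positive, so H is positive definite: a local minimum.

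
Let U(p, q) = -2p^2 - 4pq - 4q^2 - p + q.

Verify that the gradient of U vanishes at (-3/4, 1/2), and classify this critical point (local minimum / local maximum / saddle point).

local maximum

∇U = (-4p - 4q - 1, -4p - 8q + 1); substituting (-3/4, 1/2) gives ∇U = (0, 0), so (-3/4, 1/2) is indeed a critical point.
The Hessian of U is constant: H = [[-4, -4], [-4, -8]].
det(H) = (-4)·(-8) − (-4)² = 16.
det(H) > 0 and tr(H) = -12 < 0, so H is negative definite and the point is a local maximum.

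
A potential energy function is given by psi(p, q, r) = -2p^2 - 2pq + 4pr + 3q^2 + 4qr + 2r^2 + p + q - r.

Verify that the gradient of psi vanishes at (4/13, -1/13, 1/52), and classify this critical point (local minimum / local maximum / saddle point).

saddle point

∇psi = (-4p - 2q + 4r + 1, -2p + 6q + 4r + 1, 4p + 4q + 4r - 1); substituting (4/13, -1/13, 1/52) gives ∇psi = (0, 0, 0), so (4/13, -1/13, 1/52) is indeed a critical point.
The Hessian is constant: H = [[-4, -2, 4], [-2, 6, 4], [4, 4, 4]].
Leading principal minors: Δ₁ = -4, Δ₂ = -28, Δ₃ = -208.
The minors fit neither the all-positive nor the alternating-sign pattern, so H is indefinite: a saddle point.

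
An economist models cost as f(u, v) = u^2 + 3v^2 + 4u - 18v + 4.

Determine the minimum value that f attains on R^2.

-27

f(u,v) separates as P(u) + Q(v) + 4, so its minimum is min P + min Q + 4.
P'(u) = 2u + 4 vanishes at u ∈ {-2}; Q'(v) = 6v - 18 vanishes at v ∈ {3}.
Local minima of P (where P''>0): P(-2)=-4. Local minima of Q: Q(3)=-27.
So the global minimum of f is P(-2) + Q(3) + 4 = -4 − 27 + 4 = -27, attained at (-2, 3).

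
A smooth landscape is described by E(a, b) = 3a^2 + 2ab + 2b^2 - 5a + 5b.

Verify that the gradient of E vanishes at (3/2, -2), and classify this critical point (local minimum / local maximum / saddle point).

∇E = (6a + 2b - 5, 2a + 4b + 5); substituting (3/2, -2) gives ∇E = (0, 0), so (3/2, -2) is indeed a critical point.
The Hessian of E is constant: H = [[6, 2], [2, 4]].
det(H) = 6·4 − 2² = 20.
det(H) > 0 and tr(H) = 10 > 0, so H is positive definite and the point is a local minimum.

local minimum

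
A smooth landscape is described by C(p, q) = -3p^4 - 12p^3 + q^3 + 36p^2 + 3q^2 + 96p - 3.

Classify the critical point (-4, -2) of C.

local maximum

The mixed partial ∂²C/∂p∂q is 0, so the Hessian at any point is diag(C_pp, C_qq) = diag(36(-p^2 - 2p + 2), 6(q + 1)).
At (-4, -2): H = diag(-216, -6).
Both eigenvalues are negative, so H is negative definite: a local maximum.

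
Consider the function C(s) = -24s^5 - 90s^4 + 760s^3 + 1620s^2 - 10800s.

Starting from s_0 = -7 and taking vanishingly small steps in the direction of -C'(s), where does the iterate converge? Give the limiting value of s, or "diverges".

-5

C'(s) = -120(s - 3)(s - 2)(s + 3)(s + 5), so C'(-7) = -86400.
Gradient descent moves in the -C' direction, i.e. s is increasing.
The nearest critical point in that direction is s = -5, where C'' = 13440 > 0 (a local minimum). The iterate converges there.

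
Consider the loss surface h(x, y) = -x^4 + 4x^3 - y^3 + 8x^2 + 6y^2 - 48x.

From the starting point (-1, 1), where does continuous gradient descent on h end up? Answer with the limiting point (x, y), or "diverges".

(2, 0)

h is separable, so gradient descent decouples: x follows -∂h/∂x, y follows -∂h/∂y.
∂h/∂x = -4(x - 3)(x - 2)(x + 2); at x=-1 this is -48, so x increases.
∂h/∂y = -3y(y - 4); at y=1 this is 9, so y decreases.
x converges to its nearest critical value 2 (a local min of the x-part); y converges to 0. The iterate converges to (2, 0).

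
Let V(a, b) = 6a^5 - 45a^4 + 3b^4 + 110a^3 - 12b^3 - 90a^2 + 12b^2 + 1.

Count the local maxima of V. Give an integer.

2

V separates as a function of a plus a function of b, so ∇V=0 decouples.
∂V/∂a = 30a(a - 3)(a - 2)(a - 1) = 0 at a ∈ {0, 1, 2, 3}; ∂V/∂b = 12b(b - 2)(b - 1) = 0 at b ∈ {0, 1, 2}.
The Hessian is diagonal: diag(V_aa, V_bb). Second derivatives: V_aa(0)=-180, V_aa(1)=60, V_aa(2)=-60, V_aa(3)=180; V_bb(0)=24, V_bb(1)=-12, V_bb(2)=24.
Local maxima occur where both diagonal entries negative: (0, 1), (2, 1). Count: 2.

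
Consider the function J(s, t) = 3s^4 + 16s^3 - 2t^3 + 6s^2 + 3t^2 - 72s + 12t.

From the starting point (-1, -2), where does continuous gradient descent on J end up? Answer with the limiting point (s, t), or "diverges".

(1, -1)

J is separable, so gradient descent decouples: s follows -∂J/∂s, t follows -∂J/∂t.
∂J/∂s = 12(s - 1)(s + 2)(s + 3); at s=-1 this is -48, so s increases.
∂J/∂t = -6(t - 2)(t + 1); at t=-2 this is -24, so t increases.
s converges to its nearest critical value 1 (a local min of the s-part); t converges to -1. The iterate converges to (1, -1).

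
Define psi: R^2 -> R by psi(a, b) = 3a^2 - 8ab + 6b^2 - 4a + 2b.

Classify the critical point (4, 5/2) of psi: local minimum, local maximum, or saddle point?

local minimum

The Hessian of psi is constant: H = [[6, -8], [-8, 12]].
det(H) = 6·12 − (-8)² = 8.
det(H) > 0 and tr(H) = 18 > 0, so H is positive definite and the point is a local minimum.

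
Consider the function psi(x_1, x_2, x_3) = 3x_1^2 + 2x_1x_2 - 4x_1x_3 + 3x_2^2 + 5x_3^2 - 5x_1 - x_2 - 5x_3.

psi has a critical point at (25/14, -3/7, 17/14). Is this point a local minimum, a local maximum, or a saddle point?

The Hessian is constant: H = [[6, 2, -4], [2, 6, 0], [-4, 0, 10]].
Leading principal minors: Δ₁ = 6, Δ₂ = 32, Δ₃ = 224.
All leading minors are positive, so H is positive definite: a local minimum.

local minimum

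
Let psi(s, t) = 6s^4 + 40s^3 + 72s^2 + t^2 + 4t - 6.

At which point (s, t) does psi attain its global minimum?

(0, -2)

psi(s,t) separates as P(s) + Q(t) − 6, so its minimum is min P + min Q − 6.
P'(s) = 24s(s + 2)(s + 3) vanishes at s ∈ {-3, -2, 0}; Q'(t) = 2(t + 2) vanishes at t ∈ {-2}.
Local minima of P (where P''>0): P(-3)=54, P(0)=0. Local minima of Q: Q(-2)=-4.
So the global minimum of psi is P(0) + Q(-2) − 6 = 0 − 4 − 6 = -10, attained at (0, -2).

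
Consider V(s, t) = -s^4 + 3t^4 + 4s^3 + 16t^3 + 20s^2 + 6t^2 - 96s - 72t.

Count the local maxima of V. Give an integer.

2

V separates as a function of s plus a function of t, so ∇V=0 decouples.
∂V/∂s = -4(s - 4)(s - 2)(s + 3) = 0 at s ∈ {-3, 2, 4}; ∂V/∂t = 12(t - 1)(t + 2)(t + 3) = 0 at t ∈ {-3, -2, 1}.
The Hessian is diagonal: diag(V_ss, V_tt). Second derivatives: V_ss(-3)=-140, V_ss(2)=40, V_ss(4)=-56; V_tt(-3)=48, V_tt(-2)=-36, V_tt(1)=144.
Local maxima occur where both diagonal entries negative: (-3, -2), (4, -2). Count: 2.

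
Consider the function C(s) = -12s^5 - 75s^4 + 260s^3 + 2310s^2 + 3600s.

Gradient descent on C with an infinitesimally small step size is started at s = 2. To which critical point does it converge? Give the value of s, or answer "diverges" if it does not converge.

-1

C'(s) = -60(s - 4)(s + 1)(s + 3)(s + 5), so C'(2) = 12600.
Gradient descent moves in the -C' direction, i.e. s is decreasing.
The nearest critical point in that direction is s = -1, where C'' = 2400 > 0 (a local minimum). The iterate converges there.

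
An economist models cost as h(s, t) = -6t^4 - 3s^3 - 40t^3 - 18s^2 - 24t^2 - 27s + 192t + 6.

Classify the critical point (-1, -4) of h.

The mixed partial ∂²h/∂s∂t is 0, so the Hessian at any point is diag(h_ss, h_tt) = diag(-18(s + 2), -24(3t^2 + 10t + 2)).
At (-1, -4): H = diag(-18, -240).
Both eigenvalues are negative, so H is negative definite: a local maximum.

local maximum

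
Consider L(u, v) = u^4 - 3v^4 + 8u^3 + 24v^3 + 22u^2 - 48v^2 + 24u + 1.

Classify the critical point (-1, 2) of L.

The mixed partial ∂²L/∂u∂v is 0, so the Hessian at any point is diag(L_uu, L_vv) = diag(4(3u^2 + 12u + 11), 12(-3v^2 + 12v - 8)).
At (-1, 2): H = diag(8, 48).
Both eigenvalues are positive, so H is positive definite: a local minimum.

local minimum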